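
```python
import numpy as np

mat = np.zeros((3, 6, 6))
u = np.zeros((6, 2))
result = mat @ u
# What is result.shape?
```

(3, 6, 2)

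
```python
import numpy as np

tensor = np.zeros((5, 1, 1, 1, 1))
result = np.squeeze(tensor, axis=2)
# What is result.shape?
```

(5, 1, 1, 1)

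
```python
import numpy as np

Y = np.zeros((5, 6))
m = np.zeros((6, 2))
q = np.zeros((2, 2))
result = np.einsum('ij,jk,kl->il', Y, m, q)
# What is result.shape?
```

(5, 2)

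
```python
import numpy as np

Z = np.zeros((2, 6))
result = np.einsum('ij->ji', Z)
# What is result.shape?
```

(6, 2)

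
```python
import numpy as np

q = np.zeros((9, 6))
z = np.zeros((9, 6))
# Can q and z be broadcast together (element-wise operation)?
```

Yes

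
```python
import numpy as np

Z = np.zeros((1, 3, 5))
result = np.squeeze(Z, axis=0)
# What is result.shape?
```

(3, 5)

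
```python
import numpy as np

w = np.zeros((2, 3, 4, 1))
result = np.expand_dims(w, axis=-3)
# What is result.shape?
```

(2, 3, 1, 4, 1)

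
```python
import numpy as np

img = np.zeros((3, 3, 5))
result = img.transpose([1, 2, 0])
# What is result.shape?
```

(3, 5, 3)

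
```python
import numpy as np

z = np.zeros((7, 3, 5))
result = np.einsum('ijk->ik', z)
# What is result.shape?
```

(7, 5)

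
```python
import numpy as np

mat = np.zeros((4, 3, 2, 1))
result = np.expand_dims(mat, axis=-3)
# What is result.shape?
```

(4, 3, 1, 2, 1)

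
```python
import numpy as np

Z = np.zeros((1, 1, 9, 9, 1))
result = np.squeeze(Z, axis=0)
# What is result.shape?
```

(1, 9, 9, 1)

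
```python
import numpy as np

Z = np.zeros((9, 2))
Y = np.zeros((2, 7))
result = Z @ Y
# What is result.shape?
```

(9, 7)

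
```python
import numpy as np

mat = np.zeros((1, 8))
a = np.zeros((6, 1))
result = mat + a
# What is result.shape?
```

(6, 8)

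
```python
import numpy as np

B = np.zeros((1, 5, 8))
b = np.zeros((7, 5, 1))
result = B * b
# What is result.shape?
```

(7, 5, 8)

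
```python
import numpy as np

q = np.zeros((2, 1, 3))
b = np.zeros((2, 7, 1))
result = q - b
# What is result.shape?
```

(2, 7, 3)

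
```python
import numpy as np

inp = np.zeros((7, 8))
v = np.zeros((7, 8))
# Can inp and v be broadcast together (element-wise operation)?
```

Yes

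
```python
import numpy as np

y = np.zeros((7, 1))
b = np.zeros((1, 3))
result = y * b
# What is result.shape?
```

(7, 3)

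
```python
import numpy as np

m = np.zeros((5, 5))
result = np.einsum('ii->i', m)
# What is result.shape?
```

(5,)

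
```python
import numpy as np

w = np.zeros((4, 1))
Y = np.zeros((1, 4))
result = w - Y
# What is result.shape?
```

(4, 4)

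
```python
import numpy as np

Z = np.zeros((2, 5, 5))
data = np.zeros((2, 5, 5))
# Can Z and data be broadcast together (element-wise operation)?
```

Yes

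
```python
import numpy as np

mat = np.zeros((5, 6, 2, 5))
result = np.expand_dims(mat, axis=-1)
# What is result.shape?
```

(5, 6, 2, 5, 1)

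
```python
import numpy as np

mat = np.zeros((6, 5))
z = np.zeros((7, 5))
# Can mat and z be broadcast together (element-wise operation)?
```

No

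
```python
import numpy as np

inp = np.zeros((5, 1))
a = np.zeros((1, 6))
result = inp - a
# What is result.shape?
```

(5, 6)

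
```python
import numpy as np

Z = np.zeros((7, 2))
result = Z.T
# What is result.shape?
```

(2, 7)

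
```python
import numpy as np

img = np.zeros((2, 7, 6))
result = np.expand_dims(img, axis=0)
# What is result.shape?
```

(1, 2, 7, 6)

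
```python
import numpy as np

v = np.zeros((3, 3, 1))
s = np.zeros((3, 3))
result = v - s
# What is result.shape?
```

(3, 3, 3)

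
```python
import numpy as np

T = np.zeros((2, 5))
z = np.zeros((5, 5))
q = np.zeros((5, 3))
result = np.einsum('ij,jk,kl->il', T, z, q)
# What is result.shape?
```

(2, 3)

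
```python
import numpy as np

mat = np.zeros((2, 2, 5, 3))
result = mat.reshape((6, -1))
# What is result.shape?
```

(6, 10)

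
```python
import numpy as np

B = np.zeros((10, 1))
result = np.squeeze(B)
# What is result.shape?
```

(10,)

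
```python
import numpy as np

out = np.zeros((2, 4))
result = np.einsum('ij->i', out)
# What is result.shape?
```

(2,)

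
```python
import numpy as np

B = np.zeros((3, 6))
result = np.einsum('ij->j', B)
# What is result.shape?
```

(6,)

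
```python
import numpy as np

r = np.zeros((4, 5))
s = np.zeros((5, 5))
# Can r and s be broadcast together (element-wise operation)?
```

No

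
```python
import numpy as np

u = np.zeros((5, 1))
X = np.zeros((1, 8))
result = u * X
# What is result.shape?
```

(5, 8)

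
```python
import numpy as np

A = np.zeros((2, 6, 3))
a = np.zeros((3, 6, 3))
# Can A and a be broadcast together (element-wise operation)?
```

No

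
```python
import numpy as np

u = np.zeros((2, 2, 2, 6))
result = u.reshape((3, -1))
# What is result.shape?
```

(3, 16)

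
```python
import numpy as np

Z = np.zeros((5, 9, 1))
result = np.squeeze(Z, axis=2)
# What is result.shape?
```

(5, 9)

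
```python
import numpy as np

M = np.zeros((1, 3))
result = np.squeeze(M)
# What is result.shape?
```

(3,)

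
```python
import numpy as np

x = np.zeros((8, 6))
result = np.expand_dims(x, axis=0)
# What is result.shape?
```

(1, 8, 6)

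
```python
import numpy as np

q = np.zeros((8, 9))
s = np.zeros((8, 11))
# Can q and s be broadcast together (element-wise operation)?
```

No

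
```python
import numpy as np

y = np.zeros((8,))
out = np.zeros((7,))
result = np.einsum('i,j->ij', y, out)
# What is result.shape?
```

(8, 7)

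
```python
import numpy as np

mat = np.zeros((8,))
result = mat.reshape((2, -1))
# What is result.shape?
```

(2, 4)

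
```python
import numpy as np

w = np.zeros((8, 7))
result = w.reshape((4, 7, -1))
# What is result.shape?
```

(4, 7, 2)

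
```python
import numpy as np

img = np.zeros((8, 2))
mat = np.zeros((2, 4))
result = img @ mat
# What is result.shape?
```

(8, 4)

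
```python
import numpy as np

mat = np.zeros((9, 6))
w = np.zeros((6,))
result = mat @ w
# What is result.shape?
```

(9,)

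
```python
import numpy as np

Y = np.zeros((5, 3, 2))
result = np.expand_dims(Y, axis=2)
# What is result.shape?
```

(5, 3, 1, 2)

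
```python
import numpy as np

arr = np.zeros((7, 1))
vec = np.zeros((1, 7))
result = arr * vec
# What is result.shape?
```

(7, 7)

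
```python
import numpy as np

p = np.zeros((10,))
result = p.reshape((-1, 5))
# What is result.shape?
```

(2, 5)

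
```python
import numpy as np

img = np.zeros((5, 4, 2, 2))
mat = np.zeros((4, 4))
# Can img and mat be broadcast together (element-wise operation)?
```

No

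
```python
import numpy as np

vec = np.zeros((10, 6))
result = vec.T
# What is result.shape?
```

(6, 10)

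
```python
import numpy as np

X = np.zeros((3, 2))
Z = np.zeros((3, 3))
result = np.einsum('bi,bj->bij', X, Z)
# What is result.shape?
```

(3, 2, 3)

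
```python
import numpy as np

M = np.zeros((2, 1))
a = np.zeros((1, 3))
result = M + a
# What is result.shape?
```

(2, 3)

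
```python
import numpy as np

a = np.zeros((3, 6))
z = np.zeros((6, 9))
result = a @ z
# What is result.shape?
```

(3, 9)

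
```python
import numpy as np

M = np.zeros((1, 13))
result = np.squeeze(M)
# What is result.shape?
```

(13,)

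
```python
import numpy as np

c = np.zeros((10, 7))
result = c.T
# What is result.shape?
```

(7, 10)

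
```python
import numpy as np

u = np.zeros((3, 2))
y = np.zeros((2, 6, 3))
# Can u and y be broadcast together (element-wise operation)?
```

No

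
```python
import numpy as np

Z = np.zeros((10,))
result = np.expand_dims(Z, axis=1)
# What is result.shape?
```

(10, 1)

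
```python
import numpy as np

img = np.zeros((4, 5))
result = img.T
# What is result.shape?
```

(5, 4)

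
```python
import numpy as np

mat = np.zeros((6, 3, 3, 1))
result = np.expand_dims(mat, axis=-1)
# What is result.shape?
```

(6, 3, 3, 1, 1)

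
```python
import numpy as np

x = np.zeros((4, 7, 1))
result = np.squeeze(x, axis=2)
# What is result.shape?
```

(4, 7)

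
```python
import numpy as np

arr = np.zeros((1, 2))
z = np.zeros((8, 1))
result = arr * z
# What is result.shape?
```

(8, 2)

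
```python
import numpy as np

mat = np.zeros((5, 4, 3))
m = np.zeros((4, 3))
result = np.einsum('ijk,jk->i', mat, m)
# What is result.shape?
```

(5,)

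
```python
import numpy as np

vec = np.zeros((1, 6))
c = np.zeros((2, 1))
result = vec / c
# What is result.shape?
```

(2, 6)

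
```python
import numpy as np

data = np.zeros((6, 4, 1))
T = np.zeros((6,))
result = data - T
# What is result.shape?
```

(6, 4, 6)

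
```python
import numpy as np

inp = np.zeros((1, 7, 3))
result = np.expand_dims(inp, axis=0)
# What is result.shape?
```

(1, 1, 7, 3)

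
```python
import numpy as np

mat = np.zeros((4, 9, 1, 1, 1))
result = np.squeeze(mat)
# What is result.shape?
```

(4, 9)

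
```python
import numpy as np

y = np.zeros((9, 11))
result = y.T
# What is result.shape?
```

(11, 9)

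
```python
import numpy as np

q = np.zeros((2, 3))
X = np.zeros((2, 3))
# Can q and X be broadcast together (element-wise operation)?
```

Yes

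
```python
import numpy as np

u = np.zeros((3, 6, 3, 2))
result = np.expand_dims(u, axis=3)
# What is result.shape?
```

(3, 6, 3, 1, 2)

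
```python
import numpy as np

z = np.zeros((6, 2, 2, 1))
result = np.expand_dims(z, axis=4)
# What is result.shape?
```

(6, 2, 2, 1, 1)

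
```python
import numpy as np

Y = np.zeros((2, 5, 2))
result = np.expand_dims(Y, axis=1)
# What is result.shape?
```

(2, 1, 5, 2)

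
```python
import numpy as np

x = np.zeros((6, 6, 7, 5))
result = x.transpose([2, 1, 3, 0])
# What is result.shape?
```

(7, 6, 5, 6)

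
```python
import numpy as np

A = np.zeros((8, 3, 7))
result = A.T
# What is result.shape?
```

(7, 3, 8)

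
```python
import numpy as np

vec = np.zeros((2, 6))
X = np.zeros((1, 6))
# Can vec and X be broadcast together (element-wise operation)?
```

Yes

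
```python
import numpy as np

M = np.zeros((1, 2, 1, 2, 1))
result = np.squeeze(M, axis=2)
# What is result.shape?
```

(1, 2, 2, 1)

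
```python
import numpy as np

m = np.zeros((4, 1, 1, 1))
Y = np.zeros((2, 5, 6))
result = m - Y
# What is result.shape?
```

(4, 2, 5, 6)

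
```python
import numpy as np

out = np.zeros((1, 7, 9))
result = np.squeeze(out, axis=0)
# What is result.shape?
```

(7, 9)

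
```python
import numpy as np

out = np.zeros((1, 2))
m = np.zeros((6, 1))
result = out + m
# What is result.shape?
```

(6, 2)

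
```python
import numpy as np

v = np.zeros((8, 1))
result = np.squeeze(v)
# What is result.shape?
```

(8,)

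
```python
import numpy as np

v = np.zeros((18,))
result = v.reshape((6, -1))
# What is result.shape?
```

(6, 3)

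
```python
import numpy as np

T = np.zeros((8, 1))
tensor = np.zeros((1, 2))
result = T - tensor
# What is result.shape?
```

(8, 2)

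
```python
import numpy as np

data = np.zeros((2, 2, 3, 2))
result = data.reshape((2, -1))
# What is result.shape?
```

(2, 12)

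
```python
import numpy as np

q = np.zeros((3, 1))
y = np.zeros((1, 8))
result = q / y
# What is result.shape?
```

(3, 8)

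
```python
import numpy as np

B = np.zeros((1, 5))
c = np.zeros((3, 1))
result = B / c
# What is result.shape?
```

(3, 5)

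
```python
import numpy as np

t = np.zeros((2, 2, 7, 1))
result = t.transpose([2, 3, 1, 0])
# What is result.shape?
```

(7, 1, 2, 2)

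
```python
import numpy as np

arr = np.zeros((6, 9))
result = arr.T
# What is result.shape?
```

(9, 6)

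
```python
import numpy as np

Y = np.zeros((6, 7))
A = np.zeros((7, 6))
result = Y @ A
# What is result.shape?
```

(6, 6)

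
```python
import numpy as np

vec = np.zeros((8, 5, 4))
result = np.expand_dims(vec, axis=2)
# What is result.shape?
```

(8, 5, 1, 4)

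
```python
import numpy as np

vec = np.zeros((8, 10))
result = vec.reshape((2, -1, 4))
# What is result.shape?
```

(2, 10, 4)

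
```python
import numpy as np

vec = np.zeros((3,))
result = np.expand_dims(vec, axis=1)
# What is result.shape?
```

(3, 1)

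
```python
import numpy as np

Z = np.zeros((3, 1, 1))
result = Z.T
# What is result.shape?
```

(1, 1, 3)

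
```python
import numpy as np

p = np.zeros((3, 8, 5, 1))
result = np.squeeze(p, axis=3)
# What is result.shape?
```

(3, 8, 5)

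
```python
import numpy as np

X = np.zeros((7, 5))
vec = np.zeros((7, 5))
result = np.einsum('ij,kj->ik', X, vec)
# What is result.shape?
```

(7, 7)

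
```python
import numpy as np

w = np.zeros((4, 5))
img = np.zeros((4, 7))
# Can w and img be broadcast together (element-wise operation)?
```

No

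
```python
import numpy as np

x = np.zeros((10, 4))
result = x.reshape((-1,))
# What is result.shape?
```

(40,)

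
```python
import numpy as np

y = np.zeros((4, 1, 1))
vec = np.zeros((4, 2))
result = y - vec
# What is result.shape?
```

(4, 4, 2)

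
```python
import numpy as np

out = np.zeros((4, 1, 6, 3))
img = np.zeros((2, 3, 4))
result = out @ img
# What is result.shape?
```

(4, 2, 6, 4)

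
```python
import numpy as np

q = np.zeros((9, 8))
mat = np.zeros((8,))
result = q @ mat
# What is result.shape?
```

(9,)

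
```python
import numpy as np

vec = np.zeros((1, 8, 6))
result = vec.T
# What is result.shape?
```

(6, 8, 1)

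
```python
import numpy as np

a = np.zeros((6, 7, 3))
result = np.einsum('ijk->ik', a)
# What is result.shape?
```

(6, 3)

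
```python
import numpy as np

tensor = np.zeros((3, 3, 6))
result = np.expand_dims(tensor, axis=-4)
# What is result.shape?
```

(1, 3, 3, 6)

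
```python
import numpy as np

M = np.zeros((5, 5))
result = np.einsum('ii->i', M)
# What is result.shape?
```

(5,)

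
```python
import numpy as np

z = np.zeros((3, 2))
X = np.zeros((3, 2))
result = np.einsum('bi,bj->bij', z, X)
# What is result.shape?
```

(3, 2, 2)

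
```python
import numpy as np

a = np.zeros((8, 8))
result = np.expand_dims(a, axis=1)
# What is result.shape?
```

(8, 1, 8)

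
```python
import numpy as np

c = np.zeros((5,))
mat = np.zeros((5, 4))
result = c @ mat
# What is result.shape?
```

(4,)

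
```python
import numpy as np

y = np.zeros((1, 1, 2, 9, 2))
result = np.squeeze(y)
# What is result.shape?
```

(2, 9, 2)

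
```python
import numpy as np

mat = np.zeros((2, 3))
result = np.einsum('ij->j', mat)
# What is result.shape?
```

(3,)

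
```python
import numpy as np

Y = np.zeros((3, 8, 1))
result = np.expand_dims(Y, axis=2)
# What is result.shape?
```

(3, 8, 1, 1)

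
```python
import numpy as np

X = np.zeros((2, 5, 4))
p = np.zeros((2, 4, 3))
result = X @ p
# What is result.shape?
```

(2, 5, 3)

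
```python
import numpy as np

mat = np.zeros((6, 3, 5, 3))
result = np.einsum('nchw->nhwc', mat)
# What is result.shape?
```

(6, 5, 3, 3)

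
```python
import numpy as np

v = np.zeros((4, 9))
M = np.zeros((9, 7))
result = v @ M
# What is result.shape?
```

(4, 7)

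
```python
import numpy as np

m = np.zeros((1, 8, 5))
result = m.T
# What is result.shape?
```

(5, 8, 1)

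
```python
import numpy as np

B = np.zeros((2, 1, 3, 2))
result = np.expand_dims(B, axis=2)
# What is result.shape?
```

(2, 1, 1, 3, 2)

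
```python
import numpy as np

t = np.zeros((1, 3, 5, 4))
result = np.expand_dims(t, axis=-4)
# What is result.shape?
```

(1, 1, 3, 5, 4)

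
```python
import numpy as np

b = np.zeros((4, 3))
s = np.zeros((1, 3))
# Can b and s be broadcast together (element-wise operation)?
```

Yes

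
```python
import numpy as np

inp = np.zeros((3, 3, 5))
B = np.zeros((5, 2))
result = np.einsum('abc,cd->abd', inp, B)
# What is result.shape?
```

(3, 3, 2)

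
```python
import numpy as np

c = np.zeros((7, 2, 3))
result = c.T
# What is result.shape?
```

(3, 2, 7)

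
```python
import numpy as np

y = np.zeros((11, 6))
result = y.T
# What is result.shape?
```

(6, 11)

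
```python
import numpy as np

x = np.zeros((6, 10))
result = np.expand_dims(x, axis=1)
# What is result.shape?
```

(6, 1, 10)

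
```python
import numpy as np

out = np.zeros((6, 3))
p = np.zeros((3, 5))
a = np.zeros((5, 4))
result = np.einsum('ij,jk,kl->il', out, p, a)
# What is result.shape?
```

(6, 4)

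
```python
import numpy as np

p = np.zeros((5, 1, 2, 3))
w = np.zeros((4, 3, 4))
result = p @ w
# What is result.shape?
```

(5, 4, 2, 4)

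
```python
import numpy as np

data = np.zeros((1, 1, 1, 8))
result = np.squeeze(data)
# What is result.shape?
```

(8,)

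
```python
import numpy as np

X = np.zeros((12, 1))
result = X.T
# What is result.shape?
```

(1, 12)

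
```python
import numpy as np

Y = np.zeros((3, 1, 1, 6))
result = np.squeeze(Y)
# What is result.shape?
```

(3, 6)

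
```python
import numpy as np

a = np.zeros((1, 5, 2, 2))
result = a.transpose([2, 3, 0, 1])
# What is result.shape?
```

(2, 2, 1, 5)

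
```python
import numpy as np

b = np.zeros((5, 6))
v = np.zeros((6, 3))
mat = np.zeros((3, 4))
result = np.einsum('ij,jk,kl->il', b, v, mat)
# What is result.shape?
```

(5, 4)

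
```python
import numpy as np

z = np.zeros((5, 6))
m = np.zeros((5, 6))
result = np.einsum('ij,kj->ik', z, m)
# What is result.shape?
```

(5, 5)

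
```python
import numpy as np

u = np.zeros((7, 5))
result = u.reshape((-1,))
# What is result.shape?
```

(35,)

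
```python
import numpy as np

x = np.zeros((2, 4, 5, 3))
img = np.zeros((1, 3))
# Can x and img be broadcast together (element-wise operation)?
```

Yes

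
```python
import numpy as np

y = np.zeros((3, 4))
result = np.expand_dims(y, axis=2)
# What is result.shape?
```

(3, 4, 1)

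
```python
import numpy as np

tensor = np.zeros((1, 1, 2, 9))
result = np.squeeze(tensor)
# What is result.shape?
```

(2, 9)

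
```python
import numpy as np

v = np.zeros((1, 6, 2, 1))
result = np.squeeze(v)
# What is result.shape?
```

(6, 2)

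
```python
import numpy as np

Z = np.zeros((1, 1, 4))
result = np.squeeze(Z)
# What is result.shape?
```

(4,)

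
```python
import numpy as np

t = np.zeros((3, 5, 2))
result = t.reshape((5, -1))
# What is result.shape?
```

(5, 6)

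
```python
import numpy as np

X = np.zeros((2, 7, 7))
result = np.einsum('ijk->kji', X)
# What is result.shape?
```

(7, 7, 2)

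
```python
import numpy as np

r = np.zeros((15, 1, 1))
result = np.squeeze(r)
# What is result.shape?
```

(15,)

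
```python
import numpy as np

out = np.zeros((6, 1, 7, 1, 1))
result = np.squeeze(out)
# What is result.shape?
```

(6, 7)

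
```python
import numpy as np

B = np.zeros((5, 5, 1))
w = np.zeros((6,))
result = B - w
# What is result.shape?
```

(5, 5, 6)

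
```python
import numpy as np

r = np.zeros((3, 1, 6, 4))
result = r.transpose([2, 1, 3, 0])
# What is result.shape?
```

(6, 1, 4, 3)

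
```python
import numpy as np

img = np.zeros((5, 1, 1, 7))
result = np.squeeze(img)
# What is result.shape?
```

(5, 7)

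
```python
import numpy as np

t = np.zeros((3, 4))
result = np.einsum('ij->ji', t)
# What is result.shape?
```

(4, 3)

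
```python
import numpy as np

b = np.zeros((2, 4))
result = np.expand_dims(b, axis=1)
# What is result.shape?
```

(2, 1, 4)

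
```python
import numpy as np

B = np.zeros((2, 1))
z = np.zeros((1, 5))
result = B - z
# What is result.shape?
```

(2, 5)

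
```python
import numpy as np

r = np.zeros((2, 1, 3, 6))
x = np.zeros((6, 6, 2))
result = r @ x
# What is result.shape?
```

(2, 6, 3, 2)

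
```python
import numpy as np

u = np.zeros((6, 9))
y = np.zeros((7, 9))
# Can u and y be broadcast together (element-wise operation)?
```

No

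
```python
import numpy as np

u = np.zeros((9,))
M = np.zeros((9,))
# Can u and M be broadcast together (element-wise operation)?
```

Yes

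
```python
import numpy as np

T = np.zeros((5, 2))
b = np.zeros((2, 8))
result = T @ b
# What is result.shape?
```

(5, 8)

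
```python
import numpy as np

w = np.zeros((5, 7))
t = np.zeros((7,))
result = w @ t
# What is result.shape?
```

(5,)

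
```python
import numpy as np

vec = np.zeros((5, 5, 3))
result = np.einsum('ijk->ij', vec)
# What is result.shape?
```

(5, 5)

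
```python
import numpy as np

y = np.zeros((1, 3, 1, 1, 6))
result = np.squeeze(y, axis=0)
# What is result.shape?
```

(3, 1, 1, 6)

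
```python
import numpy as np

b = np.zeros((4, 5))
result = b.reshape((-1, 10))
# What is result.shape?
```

(2, 10)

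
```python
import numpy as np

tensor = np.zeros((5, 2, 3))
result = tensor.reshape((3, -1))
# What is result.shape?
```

(3, 10)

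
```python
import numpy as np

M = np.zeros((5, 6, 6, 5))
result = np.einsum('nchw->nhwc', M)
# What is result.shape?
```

(5, 6, 5, 6)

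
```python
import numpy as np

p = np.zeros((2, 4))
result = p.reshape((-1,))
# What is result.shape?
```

(8,)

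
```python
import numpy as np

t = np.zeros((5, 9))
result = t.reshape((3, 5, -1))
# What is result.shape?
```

(3, 5, 3)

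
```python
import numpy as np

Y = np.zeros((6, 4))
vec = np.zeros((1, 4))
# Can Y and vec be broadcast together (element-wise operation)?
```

Yes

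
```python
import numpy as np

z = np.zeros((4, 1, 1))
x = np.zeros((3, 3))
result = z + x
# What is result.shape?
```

(4, 3, 3)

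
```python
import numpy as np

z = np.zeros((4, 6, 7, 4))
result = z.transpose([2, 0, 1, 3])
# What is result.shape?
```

(7, 4, 6, 4)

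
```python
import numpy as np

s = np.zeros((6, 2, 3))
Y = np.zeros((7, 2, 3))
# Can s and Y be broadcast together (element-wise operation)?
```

No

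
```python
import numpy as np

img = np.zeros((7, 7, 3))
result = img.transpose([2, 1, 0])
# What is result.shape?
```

(3, 7, 7)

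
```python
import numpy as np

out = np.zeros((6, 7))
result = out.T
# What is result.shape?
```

(7, 6)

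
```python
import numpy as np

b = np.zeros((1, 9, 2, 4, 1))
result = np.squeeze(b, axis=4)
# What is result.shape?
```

(1, 9, 2, 4)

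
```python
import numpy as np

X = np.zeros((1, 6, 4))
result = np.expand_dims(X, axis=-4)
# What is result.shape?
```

(1, 1, 6, 4)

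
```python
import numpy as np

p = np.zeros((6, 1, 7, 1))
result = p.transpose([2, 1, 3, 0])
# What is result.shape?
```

(7, 1, 1, 6)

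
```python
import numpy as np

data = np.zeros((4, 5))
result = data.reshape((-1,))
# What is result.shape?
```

(20,)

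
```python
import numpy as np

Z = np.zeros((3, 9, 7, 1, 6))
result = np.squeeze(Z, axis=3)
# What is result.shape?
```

(3, 9, 7, 6)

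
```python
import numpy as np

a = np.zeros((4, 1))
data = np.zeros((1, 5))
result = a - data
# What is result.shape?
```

(4, 5)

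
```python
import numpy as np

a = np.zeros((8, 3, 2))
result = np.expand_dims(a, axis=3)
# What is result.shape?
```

(8, 3, 2, 1)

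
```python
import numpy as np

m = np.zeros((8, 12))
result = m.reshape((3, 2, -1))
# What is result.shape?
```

(3, 2, 16)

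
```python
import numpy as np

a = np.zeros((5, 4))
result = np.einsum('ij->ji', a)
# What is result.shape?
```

(4, 5)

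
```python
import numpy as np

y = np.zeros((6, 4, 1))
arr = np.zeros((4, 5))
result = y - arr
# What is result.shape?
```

(6, 4, 5)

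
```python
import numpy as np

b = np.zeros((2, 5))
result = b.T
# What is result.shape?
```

(5, 2)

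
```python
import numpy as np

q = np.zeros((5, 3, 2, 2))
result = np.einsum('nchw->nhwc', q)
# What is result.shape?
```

(5, 2, 2, 3)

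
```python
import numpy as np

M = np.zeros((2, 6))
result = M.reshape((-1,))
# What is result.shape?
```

(12,)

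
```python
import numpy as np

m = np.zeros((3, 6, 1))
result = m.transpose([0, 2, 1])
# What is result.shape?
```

(3, 1, 6)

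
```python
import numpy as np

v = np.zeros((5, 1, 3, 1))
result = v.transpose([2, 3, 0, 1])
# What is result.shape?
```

(3, 1, 5, 1)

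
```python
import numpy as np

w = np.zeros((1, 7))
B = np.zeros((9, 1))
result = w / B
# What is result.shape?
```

(9, 7)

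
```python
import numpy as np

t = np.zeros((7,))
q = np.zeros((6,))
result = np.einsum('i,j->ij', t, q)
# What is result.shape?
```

(7, 6)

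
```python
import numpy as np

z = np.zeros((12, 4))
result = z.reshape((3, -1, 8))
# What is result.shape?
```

(3, 2, 8)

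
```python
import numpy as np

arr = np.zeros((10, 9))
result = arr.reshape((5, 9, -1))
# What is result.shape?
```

(5, 9, 2)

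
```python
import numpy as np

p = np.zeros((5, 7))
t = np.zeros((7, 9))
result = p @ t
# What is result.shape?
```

(5, 9)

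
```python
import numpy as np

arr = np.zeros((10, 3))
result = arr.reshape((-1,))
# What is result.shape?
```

(30,)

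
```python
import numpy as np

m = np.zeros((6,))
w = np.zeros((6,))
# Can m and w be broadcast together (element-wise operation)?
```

Yes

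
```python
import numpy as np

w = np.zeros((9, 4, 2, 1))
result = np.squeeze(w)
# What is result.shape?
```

(9, 4, 2)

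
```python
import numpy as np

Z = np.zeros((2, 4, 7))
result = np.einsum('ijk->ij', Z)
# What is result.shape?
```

(2, 4)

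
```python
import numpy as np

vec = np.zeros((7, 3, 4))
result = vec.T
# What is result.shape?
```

(4, 3, 7)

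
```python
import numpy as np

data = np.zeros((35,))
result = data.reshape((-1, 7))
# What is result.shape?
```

(5, 7)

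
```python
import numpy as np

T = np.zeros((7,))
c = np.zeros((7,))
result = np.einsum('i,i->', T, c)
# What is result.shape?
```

()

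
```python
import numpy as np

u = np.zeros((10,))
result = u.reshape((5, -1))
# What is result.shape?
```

(5, 2)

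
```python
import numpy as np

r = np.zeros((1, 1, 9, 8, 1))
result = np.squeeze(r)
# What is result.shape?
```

(9, 8)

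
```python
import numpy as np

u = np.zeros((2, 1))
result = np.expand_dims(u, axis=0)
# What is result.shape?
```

(1, 2, 1)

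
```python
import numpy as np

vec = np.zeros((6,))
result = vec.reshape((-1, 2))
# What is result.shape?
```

(3, 2)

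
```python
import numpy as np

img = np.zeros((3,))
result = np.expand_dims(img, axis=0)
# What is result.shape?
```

(1, 3)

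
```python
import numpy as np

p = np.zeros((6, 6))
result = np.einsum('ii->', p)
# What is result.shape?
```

()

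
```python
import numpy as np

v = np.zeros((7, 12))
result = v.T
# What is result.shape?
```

(12, 7)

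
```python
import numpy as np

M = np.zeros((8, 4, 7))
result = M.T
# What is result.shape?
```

(7, 4, 8)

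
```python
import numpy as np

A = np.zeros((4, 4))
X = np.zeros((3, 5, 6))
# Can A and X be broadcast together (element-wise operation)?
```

No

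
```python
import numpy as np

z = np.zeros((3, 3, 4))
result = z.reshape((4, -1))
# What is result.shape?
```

(4, 9)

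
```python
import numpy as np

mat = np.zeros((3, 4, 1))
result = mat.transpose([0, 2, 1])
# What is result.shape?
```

(3, 1, 4)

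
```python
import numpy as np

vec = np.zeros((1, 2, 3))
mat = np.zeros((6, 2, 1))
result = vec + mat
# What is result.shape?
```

(6, 2, 3)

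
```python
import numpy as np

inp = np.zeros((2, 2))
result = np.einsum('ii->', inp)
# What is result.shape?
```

()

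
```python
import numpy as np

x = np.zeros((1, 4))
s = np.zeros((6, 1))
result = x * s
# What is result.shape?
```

(6, 4)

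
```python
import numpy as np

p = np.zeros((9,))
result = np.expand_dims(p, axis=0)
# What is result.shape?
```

(1, 9)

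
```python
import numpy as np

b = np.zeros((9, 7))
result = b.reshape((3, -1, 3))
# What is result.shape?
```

(3, 7, 3)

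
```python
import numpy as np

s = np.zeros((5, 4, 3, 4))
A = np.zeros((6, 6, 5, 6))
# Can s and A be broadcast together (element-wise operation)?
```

No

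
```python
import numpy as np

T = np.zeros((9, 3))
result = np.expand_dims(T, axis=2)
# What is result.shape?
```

(9, 3, 1)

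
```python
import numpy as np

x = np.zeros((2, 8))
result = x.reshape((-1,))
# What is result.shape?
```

(16,)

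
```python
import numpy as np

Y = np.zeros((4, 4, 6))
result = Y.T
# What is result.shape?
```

(6, 4, 4)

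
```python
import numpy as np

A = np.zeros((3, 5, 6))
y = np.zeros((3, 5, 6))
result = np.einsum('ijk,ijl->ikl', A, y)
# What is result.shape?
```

(3, 6, 6)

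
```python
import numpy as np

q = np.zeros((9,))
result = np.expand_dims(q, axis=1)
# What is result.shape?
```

(9, 1)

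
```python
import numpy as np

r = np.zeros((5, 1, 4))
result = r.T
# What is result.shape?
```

(4, 1, 5)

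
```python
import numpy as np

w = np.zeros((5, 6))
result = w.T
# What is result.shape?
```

(6, 5)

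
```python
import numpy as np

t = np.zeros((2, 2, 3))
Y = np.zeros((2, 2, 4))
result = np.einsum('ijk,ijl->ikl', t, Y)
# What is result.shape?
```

(2, 3, 4)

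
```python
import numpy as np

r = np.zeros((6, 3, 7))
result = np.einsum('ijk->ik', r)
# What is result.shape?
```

(6, 7)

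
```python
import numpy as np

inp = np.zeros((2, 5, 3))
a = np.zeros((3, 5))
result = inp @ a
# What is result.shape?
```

(2, 5, 5)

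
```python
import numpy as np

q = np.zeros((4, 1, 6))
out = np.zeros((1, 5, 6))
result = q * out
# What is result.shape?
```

(4, 5, 6)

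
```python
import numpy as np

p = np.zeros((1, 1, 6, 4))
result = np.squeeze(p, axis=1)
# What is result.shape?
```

(1, 6, 4)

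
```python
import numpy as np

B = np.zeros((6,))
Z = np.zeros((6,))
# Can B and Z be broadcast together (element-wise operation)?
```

Yes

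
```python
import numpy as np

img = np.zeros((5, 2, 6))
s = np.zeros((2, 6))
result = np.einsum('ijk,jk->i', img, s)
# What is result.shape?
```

(5,)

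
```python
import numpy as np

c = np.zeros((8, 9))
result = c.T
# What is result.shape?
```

(9, 8)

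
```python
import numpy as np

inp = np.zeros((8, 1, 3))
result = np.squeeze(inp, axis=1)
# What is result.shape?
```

(8, 3)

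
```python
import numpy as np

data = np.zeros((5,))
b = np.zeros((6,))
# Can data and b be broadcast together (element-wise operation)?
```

No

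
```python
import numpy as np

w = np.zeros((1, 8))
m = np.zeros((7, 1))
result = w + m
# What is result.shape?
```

(7, 8)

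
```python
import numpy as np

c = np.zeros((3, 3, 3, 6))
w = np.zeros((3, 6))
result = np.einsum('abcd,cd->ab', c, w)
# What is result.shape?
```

(3, 3)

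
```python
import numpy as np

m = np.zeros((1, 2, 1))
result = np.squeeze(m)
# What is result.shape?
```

(2,)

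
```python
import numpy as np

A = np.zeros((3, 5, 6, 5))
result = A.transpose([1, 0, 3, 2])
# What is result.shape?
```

(5, 3, 5, 6)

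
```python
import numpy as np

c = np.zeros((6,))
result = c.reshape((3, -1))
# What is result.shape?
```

(3, 2)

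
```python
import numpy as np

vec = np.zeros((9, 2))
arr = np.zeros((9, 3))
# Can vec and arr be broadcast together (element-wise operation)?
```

No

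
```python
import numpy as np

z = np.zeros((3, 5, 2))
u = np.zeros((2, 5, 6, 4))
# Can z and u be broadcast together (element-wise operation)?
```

No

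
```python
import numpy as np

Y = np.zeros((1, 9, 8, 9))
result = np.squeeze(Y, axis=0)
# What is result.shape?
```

(9, 8, 9)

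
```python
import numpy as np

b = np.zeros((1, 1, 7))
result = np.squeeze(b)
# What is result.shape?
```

(7,)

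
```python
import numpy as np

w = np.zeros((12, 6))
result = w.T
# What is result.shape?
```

(6, 12)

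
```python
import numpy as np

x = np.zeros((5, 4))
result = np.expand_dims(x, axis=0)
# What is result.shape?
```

(1, 5, 4)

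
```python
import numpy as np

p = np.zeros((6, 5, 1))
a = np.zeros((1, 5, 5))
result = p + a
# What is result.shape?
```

(6, 5, 5)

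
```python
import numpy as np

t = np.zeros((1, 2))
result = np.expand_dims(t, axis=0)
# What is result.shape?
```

(1, 1, 2)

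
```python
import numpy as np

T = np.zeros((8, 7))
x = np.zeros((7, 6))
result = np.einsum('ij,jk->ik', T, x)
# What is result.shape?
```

(8, 6)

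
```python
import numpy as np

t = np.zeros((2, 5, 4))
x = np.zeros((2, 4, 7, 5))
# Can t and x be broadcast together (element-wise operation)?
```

No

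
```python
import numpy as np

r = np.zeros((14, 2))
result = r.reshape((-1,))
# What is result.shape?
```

(28,)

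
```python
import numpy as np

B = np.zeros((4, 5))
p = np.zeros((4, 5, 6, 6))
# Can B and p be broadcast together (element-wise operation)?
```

No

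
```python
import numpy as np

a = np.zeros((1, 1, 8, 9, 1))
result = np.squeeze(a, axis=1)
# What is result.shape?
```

(1, 8, 9, 1)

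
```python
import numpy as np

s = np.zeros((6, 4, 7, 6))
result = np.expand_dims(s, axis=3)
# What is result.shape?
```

(6, 4, 7, 1, 6)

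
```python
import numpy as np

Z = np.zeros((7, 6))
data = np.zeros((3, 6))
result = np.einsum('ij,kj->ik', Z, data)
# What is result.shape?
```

(7, 3)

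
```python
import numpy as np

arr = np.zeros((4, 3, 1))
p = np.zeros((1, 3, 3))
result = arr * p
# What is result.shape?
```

(4, 3, 3)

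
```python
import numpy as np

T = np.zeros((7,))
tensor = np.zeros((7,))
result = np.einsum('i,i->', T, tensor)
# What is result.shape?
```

()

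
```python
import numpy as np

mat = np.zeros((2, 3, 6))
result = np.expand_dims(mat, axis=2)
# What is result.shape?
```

(2, 3, 1, 6)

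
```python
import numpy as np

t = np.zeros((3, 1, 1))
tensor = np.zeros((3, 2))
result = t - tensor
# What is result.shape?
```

(3, 3, 2)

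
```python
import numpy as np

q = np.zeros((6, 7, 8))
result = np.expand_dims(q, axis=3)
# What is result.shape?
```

(6, 7, 8, 1)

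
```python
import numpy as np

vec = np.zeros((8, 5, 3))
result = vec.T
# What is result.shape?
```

(3, 5, 8)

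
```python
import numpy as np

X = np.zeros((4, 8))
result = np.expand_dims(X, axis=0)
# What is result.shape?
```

(1, 4, 8)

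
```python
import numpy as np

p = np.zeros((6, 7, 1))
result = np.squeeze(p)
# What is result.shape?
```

(6, 7)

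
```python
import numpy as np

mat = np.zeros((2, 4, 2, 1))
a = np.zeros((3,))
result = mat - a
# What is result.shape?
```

(2, 4, 2, 3)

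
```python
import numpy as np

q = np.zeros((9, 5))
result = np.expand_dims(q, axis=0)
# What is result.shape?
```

(1, 9, 5)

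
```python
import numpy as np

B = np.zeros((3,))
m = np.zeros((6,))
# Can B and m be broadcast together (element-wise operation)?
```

No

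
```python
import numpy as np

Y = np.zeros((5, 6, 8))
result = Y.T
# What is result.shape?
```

(8, 6, 5)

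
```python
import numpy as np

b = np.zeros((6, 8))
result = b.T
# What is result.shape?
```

(8, 6)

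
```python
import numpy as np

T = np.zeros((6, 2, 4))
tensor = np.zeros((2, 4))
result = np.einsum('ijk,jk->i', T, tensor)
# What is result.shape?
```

(6,)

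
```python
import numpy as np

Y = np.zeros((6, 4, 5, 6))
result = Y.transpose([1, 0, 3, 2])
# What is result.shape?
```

(4, 6, 6, 5)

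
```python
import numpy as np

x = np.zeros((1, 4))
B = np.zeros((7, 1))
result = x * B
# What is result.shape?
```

(7, 4)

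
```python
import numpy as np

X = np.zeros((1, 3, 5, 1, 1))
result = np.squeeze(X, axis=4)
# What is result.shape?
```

(1, 3, 5, 1)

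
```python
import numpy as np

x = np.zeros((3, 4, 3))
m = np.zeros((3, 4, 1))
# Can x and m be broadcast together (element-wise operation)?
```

Yes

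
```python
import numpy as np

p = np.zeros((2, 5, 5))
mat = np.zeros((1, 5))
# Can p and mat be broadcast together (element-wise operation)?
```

Yes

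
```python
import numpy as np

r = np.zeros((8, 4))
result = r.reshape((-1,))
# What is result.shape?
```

(32,)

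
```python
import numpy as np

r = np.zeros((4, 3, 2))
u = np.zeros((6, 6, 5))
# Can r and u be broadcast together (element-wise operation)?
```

No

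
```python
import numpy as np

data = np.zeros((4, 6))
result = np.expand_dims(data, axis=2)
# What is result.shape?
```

(4, 6, 1)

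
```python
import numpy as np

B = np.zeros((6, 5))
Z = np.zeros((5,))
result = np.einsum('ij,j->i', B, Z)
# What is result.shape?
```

(6,)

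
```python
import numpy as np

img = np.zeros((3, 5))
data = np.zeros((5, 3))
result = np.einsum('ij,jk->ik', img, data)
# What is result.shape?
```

(3, 3)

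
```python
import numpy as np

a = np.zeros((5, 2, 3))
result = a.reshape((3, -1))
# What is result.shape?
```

(3, 10)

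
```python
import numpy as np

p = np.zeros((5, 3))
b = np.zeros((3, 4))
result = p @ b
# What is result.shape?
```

(5, 4)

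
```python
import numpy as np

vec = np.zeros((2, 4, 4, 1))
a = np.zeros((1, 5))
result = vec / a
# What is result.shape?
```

(2, 4, 4, 5)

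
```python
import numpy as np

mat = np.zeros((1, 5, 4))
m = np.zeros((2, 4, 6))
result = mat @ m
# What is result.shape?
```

(2, 5, 6)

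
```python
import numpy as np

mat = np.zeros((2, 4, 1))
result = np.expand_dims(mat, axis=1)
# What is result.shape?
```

(2, 1, 4, 1)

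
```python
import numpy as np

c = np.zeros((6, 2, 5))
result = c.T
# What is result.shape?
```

(5, 2, 6)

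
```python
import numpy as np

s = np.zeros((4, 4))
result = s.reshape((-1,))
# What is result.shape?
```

(16,)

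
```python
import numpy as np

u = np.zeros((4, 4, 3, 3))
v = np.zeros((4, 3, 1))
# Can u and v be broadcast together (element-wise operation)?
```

Yes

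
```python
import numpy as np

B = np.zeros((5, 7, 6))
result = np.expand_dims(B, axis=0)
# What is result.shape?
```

(1, 5, 7, 6)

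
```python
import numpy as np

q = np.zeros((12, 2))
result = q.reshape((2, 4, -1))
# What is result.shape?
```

(2, 4, 3)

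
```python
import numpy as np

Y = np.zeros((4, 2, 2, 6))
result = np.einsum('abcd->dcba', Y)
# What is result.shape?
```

(6, 2, 2, 4)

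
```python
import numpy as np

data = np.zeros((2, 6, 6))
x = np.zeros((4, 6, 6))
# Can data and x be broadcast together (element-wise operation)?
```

No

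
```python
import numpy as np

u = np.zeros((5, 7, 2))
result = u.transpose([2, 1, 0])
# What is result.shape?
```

(2, 7, 5)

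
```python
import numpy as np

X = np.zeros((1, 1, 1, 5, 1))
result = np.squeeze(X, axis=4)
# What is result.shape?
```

(1, 1, 1, 5)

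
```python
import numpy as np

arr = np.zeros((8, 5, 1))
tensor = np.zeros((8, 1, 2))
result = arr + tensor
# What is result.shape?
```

(8, 5, 2)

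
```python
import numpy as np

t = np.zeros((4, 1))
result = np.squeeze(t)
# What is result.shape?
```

(4,)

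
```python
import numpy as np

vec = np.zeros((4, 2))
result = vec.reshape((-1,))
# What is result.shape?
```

(8,)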